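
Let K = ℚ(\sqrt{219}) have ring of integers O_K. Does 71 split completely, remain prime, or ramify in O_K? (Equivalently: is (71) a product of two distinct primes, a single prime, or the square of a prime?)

d = 219 ≡ 3 (mod 4), so O_K = ℤ[√219] and disc(K) = 4d = 876.
Since gcd(71, 876) = 1 the prime 71 does not ramify.
Euler's criterion: 219^35 mod 71 = 1. Thus (219|71) = 1.
Legendre symbol 1 ⇒ 71 is split.

splits completely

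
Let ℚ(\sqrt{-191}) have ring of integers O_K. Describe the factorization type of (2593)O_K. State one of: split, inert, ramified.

2593 remains inert

d = -191 ≡ 1 (mod 4), so O_K = ℤ[(1+√-191)/2] and disc(K) = d = -191.
Since gcd(2593, -191) = 1 the prime 2593 does not ramify.
(-191/2593) = 2402^1296 mod 2593 = 2592, giving Legendre symbol -1.
d is a non-residue mod p, hence 2593 remains inert in O_K.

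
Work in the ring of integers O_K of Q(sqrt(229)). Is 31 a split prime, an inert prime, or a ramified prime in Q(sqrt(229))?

Since 229 ≡ 1 mod 4, the ring of integers is ℤ[(1+√229)/2] with discriminant 229.
disc(K) = 229 is not divisible by 31; 31 is unramified.
Legendre symbol by Euler's criterion: (229/31) ≡ 229^15 ≡ 30 (mod 31), i.e. (229/31) = -1.
(229/31) = -1, so 31 is inert.

31 remains inert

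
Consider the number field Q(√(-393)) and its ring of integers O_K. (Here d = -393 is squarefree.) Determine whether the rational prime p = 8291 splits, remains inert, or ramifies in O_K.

Since -393 ≢ 1 mod 4, the ring of integers is ℤ[√-393] with discriminant 4·(-393) = -1572.
8291 ∤ -1572, so 8291 is unramified.
Euler's criterion: (-393)^4145 mod 8291 = 1. Thus (-393|8291) = 1.
d is a quadratic residue mod p, hence 8291 splits in O_K.

split — (8291) = 𝔭₁𝔭₂ with 𝔭₁ ≠ 𝔭₂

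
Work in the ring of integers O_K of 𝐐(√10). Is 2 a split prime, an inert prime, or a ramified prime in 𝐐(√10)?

Since 10 ≢ 1 mod 4, the ring of integers is ℤ[√10] with discriminant 4·10 = 40.
2 divides disc(K) = 40, so 2 ramifies.

ramifies in O_K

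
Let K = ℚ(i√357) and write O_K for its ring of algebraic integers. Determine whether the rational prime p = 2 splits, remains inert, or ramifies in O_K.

-357 mod 4 = 3, hence disc K = 4·(-357) = -1428 and O_K = ℤ[√-357].
Ramification test: 2 | -1428. The prime 2 ramifies in K.

ramifies in O_K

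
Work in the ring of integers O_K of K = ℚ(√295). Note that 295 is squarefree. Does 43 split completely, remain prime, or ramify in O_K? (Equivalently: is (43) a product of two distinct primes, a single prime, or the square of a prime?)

Since 295 ≢ 1 mod 4, the ring of integers is ℤ[√295] with discriminant 4·295 = 1180.
43 ∤ 1180, so 43 is unramified.
Euler's criterion: 295^21 mod 43 = 42. Thus (295|43) = -1.
Legendre symbol -1 ⇒ 43 is inert.

inert — (43) stays prime in O_K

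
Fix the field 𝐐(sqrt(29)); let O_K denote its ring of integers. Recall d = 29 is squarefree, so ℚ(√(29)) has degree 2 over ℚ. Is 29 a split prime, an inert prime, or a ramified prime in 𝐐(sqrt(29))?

Since 29 ≡ 1 mod 4, the ring of integers is ℤ[(1+√29)/2] with discriminant 29.
Ramification test: 29 | 29. The prime 29 ramifies in K.

p ramifies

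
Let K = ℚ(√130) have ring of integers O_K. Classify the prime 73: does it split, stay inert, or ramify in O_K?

splits completely

130 mod 4 = 2, hence disc K = 4·130 = 520 and O_K = ℤ[√130].
disc(K) = 520 is not divisible by 73; 73 is unramified.
(130/73) = 57^36 mod 73 = 1, giving Legendre symbol 1.
Legendre symbol 1 ⇒ 73 is split.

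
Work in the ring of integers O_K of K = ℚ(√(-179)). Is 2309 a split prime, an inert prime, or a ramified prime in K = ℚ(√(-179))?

splits completely

d = -179 ≡ 1 (mod 4), so O_K = ℤ[(1+√-179)/2] and disc(K) = d = -179.
disc(K) = -179 is not divisible by 2309; 2309 is unramified.
Legendre symbol by Euler's criterion: (-179/2309) ≡ (-179)^1154 ≡ 1 (mod 2309), i.e. (-179/2309) = 1.
(-179/2309) = 1, so 2309 splits.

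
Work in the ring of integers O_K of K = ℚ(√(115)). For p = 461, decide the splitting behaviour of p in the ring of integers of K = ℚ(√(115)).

d = 115 ≡ 3 (mod 4), so O_K = ℤ[√115] and disc(K) = 4d = 460.
disc(K) = 460 is not divisible by 461; 461 is unramified.
Euler's criterion: 115^230 mod 461 = 1. Thus (115|461) = 1.
(115/461) = 1, so 461 splits.

split — (461) = 𝔭₁𝔭₂ with 𝔭₁ ≠ 𝔭₂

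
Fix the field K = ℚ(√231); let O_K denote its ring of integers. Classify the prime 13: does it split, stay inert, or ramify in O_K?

Since 231 ≢ 1 mod 4, the ring of integers is ℤ[√231] with discriminant 4·231 = 924.
13 ∤ 924, so 13 is unramified.
Euler's criterion: 231^6 mod 13 = 1. Thus (231|13) = 1.
Legendre symbol 1 ⇒ 13 is split.

13 splits in O_K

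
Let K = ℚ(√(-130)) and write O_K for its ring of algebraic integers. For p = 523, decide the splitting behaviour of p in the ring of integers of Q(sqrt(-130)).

d = -130 ≡ 2 (mod 4), so O_K = ℤ[√-130] and disc(K) = 4d = -520.
523 ∤ -520, so 523 is unramified.
Legendre symbol by Euler's criterion: (-130/523) ≡ (-130)^261 ≡ 522 (mod 523), i.e. (-130/523) = -1.
Legendre symbol -1 ⇒ 523 is inert.

inert — (523) stays prime in O_K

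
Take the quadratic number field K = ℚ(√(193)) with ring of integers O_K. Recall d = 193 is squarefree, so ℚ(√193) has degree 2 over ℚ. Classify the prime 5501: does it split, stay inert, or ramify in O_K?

split

Since 193 ≡ 1 mod 4, the ring of integers is ℤ[(1+√193)/2] with discriminant 193.
Since gcd(5501, 193) = 1 the prime 5501 does not ramify.
Euler's criterion: 193^2750 mod 5501 = 1. Thus (193|5501) = 1.
(193/5501) = 1, so 5501 splits.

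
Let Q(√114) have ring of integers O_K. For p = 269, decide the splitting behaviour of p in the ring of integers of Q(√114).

d = 114 ≡ 2 (mod 4), so O_K = ℤ[√114] and disc(K) = 4d = 456.
disc(K) = 456 is not divisible by 269; 269 is unramified.
Legendre symbol by Euler's criterion: (114/269) ≡ 114^134 ≡ 268 (mod 269), i.e. (114/269) = -1.
(114/269) = -1, so 269 is inert.

269 remains inert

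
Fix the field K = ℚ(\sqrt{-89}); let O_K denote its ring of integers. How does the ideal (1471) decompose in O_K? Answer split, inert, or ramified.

remains prime (inert)

Since -89 ≢ 1 mod 4, the ring of integers is ℤ[√-89] with discriminant 4·(-89) = -356.
disc(K) = -356 is not divisible by 1471; 1471 is unramified.
Legendre symbol by Euler's criterion: (-89/1471) ≡ (-89)^735 ≡ 1470 (mod 1471), i.e. (-89/1471) = -1.
(-89/1471) = -1, so 1471 is inert.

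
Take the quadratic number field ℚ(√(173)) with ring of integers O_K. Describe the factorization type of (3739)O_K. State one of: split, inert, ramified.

173 mod 4 = 1, hence disc K = 173 and O_K = ℤ[(1+√173)/2].
3739 ∤ 173, so 3739 is unramified.
Euler's criterion: 173^1869 mod 3739 = 1. Thus (173|3739) = 1.
Legendre symbol 1 ⇒ 3739 is split.

3739 splits in O_K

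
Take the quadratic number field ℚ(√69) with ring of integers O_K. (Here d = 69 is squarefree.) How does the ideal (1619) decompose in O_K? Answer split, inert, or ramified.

inert

Since 69 ≡ 1 mod 4, the ring of integers is ℤ[(1+√69)/2] with discriminant 69.
1619 ∤ 69, so 1619 is unramified.
Legendre symbol by Euler's criterion: (69/1619) ≡ 69^809 ≡ 1618 (mod 1619), i.e. (69/1619) = -1.
d is a non-residue mod p, hence 1619 remains inert in O_K.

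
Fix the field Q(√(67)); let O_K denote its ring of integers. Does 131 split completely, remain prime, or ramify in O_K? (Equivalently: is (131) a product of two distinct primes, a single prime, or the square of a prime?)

Since 67 ≢ 1 mod 4, the ring of integers is ℤ[√67] with discriminant 4·67 = 268.
disc(K) = 268 is not divisible by 131; 131 is unramified.
(67/131) = 67^65 mod 131 = 130, giving Legendre symbol -1.
d is a non-residue mod p, hence 131 remains inert in O_K.

remains prime (inert)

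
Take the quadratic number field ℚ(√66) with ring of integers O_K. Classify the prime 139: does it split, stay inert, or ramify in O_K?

Since 66 ≢ 1 mod 4, the ring of integers is ℤ[√66] with discriminant 4·66 = 264.
disc(K) = 264 is not divisible by 139; 139 is unramified.
(66/139) = 66^69 mod 139 = 1, giving Legendre symbol 1.
Legendre symbol 1 ⇒ 139 is split.

split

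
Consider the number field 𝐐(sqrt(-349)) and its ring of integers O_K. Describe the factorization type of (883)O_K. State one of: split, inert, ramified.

inert

d = -349 ≡ 3 (mod 4), so O_K = ℤ[√-349] and disc(K) = 4d = -1396.
disc(K) = -1396 is not divisible by 883; 883 is unramified.
Euler's criterion: (-349)^441 mod 883 = 882. Thus (-349|883) = -1.
(-349/883) = -1, so 883 is inert.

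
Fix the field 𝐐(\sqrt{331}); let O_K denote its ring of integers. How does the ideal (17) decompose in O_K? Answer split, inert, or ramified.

split — (17) = 𝔭₁𝔭₂ with 𝔭₁ ≠ 𝔭₂

331 mod 4 = 3, hence disc K = 4·331 = 1324 and O_K = ℤ[√331].
17 ∤ 1324, so 17 is unramified.
Legendre symbol by Euler's criterion: (331/17) ≡ 331^8 ≡ 1 (mod 17), i.e. (331/17) = 1.
(331/17) = 1, so 17 splits.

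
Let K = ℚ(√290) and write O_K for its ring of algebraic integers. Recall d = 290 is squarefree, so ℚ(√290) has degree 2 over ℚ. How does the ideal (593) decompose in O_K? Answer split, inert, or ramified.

inert

d = 290 ≡ 2 (mod 4), so O_K = ℤ[√290] and disc(K) = 4d = 1160.
disc(K) = 1160 is not divisible by 593; 593 is unramified.
Legendre symbol by Euler's criterion: (290/593) ≡ 290^296 ≡ 592 (mod 593), i.e. (290/593) = -1.
Legendre symbol -1 ⇒ 593 is inert.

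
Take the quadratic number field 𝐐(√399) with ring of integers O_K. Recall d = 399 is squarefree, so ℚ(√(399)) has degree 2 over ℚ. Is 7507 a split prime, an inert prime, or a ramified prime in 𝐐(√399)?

d = 399 ≡ 3 (mod 4), so O_K = ℤ[√399] and disc(K) = 4d = 1596.
Since gcd(7507, 1596) = 1 the prime 7507 does not ramify.
Euler's criterion: 399^3753 mod 7507 = 7506. Thus (399|7507) = -1.
d is a non-residue mod p, hence 7507 remains inert in O_K.

7507 remains inert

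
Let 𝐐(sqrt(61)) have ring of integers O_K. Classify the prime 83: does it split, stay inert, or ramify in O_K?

Since 61 ≡ 1 mod 4, the ring of integers is ℤ[(1+√61)/2] with discriminant 61.
83 ∤ 61, so 83 is unramified.
Legendre symbol by Euler's criterion: (61/83) ≡ 61^41 ≡ 1 (mod 83), i.e. (61/83) = 1.
(61/83) = 1, so 83 splits.

83 splits in O_K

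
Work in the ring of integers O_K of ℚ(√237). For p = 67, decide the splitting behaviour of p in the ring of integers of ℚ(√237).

Since 237 ≡ 1 mod 4, the ring of integers is ℤ[(1+√237)/2] with discriminant 237.
Since gcd(67, 237) = 1 the prime 67 does not ramify.
Compute (237/67) via Euler: 36^((67-1)/2) mod 67 = 1, so (237/67) = 1.
Legendre symbol 1 ⇒ 67 is split.

67 splits in O_K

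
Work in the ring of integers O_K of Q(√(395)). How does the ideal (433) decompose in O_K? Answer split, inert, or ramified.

remains prime (inert)

d = 395 ≡ 3 (mod 4), so O_K = ℤ[√395] and disc(K) = 4d = 1580.
Since gcd(433, 1580) = 1 the prime 433 does not ramify.
Euler's criterion: 395^216 mod 433 = 432. Thus (395|433) = -1.
d is a non-residue mod p, hence 433 remains inert in O_K.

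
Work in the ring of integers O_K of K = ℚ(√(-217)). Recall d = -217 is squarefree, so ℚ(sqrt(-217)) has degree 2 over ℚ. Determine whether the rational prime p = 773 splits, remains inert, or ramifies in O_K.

-217 mod 4 = 3, hence disc K = 4·(-217) = -868 and O_K = ℤ[√-217].
disc(K) = -868 is not divisible by 773; 773 is unramified.
Euler's criterion: (-217)^386 mod 773 = 1. Thus (-217|773) = 1.
(-217/773) = 1, so 773 splits.

split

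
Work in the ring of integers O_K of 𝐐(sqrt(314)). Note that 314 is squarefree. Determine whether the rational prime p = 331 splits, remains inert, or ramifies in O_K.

331 remains inert

d = 314 ≡ 2 (mod 4), so O_K = ℤ[√314] and disc(K) = 4d = 1256.
Since gcd(331, 1256) = 1 the prime 331 does not ramify.
Euler's criterion: 314^165 mod 331 = 330. Thus (314|331) = -1.
(314/331) = -1, so 331 is inert.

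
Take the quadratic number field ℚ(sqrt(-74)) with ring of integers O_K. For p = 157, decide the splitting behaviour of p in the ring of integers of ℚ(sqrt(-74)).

inert

-74 mod 4 = 2, hence disc K = 4·(-74) = -296 and O_K = ℤ[√-74].
disc(K) = -296 is not divisible by 157; 157 is unramified.
Legendre symbol by Euler's criterion: (-74/157) ≡ (-74)^78 ≡ 156 (mod 157), i.e. (-74/157) = -1.
(-74/157) = -1, so 157 is inert.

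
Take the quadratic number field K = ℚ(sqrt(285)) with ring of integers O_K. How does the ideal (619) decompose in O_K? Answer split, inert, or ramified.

d = 285 ≡ 1 (mod 4), so O_K = ℤ[(1+√285)/2] and disc(K) = d = 285.
619 ∤ 285, so 619 is unramified.
Euler's criterion: 285^309 mod 619 = 1. Thus (285|619) = 1.
d is a quadratic residue mod p, hence 619 splits in O_K.

split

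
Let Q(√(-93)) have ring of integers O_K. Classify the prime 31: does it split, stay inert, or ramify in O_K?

ramifies in O_K

d = -93 ≡ 3 (mod 4), so O_K = ℤ[√-93] and disc(K) = 4d = -372.
Ramification test: 31 | -372. The prime 31 ramifies in K.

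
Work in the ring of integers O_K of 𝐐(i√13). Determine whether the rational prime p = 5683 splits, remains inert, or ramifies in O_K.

Since -13 ≢ 1 mod 4, the ring of integers is ℤ[√-13] with discriminant 4·(-13) = -52.
Since gcd(5683, -52) = 1 the prime 5683 does not ramify.
Legendre symbol by Euler's criterion: (-13/5683) ≡ (-13)^2841 ≡ 1 (mod 5683), i.e. (-13/5683) = 1.
Legendre symbol 1 ⇒ 5683 is split.

splits completely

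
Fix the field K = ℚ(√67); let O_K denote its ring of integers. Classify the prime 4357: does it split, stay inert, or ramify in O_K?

inert

d = 67 ≡ 3 (mod 4), so O_K = ℤ[√67] and disc(K) = 4d = 268.
4357 ∤ 268, so 4357 is unramified.
(67/4357) = 67^2178 mod 4357 = 4356, giving Legendre symbol -1.
(67/4357) = -1, so 4357 is inert.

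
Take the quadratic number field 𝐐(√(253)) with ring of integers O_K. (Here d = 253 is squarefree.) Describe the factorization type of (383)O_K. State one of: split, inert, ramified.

inert

Since 253 ≡ 1 mod 4, the ring of integers is ℤ[(1+√253)/2] with discriminant 253.
disc(K) = 253 is not divisible by 383; 383 is unramified.
(253/383) = 253^191 mod 383 = 382, giving Legendre symbol -1.
Legendre symbol -1 ⇒ 383 is inert.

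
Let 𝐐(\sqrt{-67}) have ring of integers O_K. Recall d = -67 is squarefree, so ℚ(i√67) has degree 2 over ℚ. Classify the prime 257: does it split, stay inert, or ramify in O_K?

Since -67 ≡ 1 mod 4, the ring of integers is ℤ[(1+√-67)/2] with discriminant -67.
257 ∤ -67, so 257 is unramified.
Compute (-67/257) via Euler: 190^((257-1)/2) mod 257 = 1, so (-67/257) = 1.
d is a quadratic residue mod p, hence 257 splits in O_K.

splits completely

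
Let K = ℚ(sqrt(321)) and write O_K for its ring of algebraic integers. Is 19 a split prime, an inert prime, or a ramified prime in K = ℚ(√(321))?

Since 321 ≡ 1 mod 4, the ring of integers is ℤ[(1+√321)/2] with discriminant 321.
disc(K) = 321 is not divisible by 19; 19 is unramified.
Euler's criterion: 321^9 mod 19 = 1. Thus (321|19) = 1.
(321/19) = 1, so 19 splits.

19 splits in O_K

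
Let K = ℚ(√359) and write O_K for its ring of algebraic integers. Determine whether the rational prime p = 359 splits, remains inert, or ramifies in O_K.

Since 359 ≢ 1 mod 4, the ring of integers is ℤ[√359] with discriminant 4·359 = 1436.
359 divides disc(K) = 1436, so 359 ramifies.

p ramifies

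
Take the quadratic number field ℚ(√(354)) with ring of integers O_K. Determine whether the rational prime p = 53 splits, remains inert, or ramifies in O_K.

d = 354 ≡ 2 (mod 4), so O_K = ℤ[√354] and disc(K) = 4d = 1416.
Since gcd(53, 1416) = 1 the prime 53 does not ramify.
Compute (354/53) via Euler: 36^((53-1)/2) mod 53 = 1, so (354/53) = 1.
(354/53) = 1, so 53 splits.

p splits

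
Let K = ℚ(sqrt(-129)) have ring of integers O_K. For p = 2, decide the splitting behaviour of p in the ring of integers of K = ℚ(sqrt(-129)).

Since -129 ≢ 1 mod 4, the ring of integers is ℤ[√-129] with discriminant 4·(-129) = -516.
disc(K) = -516 = 2·(-258), so p = 2 is ramified.

ramified — (2) = 𝔭²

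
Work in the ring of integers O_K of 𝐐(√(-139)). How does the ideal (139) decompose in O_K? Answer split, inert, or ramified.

-139 mod 4 = 1, hence disc K = -139 and O_K = ℤ[(1+√-139)/2].
disc(K) = -139 = 139·(-1), so p = 139 is ramified.

ramified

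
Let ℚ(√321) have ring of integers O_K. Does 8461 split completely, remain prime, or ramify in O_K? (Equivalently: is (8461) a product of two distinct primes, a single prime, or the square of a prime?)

d = 321 ≡ 1 (mod 4), so O_K = ℤ[(1+√321)/2] and disc(K) = d = 321.
8461 ∤ 321, so 8461 is unramified.
(321/8461) = 321^4230 mod 8461 = 8460, giving Legendre symbol -1.
d is a non-residue mod p, hence 8461 remains inert in O_K.

inert — (8461) stays prime in O_K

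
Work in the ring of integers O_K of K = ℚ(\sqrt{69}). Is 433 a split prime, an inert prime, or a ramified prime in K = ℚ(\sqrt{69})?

inert

Since 69 ≡ 1 mod 4, the ring of integers is ℤ[(1+√69)/2] with discriminant 69.
disc(K) = 69 is not divisible by 433; 433 is unramified.
Compute (69/433) via Euler: 69^((433-1)/2) mod 433 = 432, so (69/433) = -1.
d is a non-residue mod p, hence 433 remains inert in O_K.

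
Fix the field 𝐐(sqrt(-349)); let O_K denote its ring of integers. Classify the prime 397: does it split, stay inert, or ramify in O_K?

d = -349 ≡ 3 (mod 4), so O_K = ℤ[√-349] and disc(K) = 4d = -1396.
disc(K) = -1396 is not divisible by 397; 397 is unramified.
Compute (-349/397) via Euler: 48^((397-1)/2) mod 397 = 1, so (-349/397) = 1.
d is a quadratic residue mod p, hence 397 splits in O_K.

split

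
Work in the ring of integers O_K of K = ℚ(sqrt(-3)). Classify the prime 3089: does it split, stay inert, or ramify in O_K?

-3 mod 4 = 1, hence disc K = -3 and O_K = ℤ[(1+√-3)/2].
Since gcd(3089, -3) = 1 the prime 3089 does not ramify.
Compute (-3/3089) via Euler: 3086^((3089-1)/2) mod 3089 = 3088, so (-3/3089) = -1.
Legendre symbol -1 ⇒ 3089 is inert.

inert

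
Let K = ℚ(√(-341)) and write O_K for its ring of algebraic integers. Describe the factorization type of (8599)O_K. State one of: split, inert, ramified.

Since -341 ≢ 1 mod 4, the ring of integers is ℤ[√-341] with discriminant 4·(-341) = -1364.
8599 ∤ -1364, so 8599 is unramified.
Compute (-341/8599) via Euler: 8258^((8599-1)/2) mod 8599 = 8598, so (-341/8599) = -1.
(-341/8599) = -1, so 8599 is inert.

8599 remains inert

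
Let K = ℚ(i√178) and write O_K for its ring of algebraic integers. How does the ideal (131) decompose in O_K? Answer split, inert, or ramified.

-178 mod 4 = 2, hence disc K = 4·(-178) = -712 and O_K = ℤ[√-178].
Since gcd(131, -712) = 1 the prime 131 does not ramify.
Euler's criterion: (-178)^65 mod 131 = 1. Thus (-178|131) = 1.
d is a quadratic residue mod p, hence 131 splits in O_K.

p splits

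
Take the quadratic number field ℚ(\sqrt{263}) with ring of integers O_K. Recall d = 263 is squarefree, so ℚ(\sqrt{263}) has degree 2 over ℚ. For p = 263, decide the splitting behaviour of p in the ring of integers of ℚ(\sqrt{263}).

Since 263 ≢ 1 mod 4, the ring of integers is ℤ[√263] with discriminant 4·263 = 1052.
Ramification test: 263 | 1052. The prime 263 ramifies in K.

263 is ramified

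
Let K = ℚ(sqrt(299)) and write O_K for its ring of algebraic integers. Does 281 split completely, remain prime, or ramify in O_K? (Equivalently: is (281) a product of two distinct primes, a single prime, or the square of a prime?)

split

d = 299 ≡ 3 (mod 4), so O_K = ℤ[√299] and disc(K) = 4d = 1196.
disc(K) = 1196 is not divisible by 281; 281 is unramified.
Legendre symbol by Euler's criterion: (299/281) ≡ 299^140 ≡ 1 (mod 281), i.e. (299/281) = 1.
d is a quadratic residue mod p, hence 281 splits in O_K.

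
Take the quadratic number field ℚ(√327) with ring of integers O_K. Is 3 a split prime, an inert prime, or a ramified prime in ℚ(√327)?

3 is ramified

d = 327 ≡ 3 (mod 4), so O_K = ℤ[√327] and disc(K) = 4d = 1308.
3 divides disc(K) = 1308, so 3 ramifies.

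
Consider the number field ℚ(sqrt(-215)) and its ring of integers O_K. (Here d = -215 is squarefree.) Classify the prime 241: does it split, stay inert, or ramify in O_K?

inert — (241) stays prime in O_K

d = -215 ≡ 1 (mod 4), so O_K = ℤ[(1+√-215)/2] and disc(K) = d = -215.
241 ∤ -215, so 241 is unramified.
Compute (-215/241) via Euler: 26^((241-1)/2) mod 241 = 240, so (-215/241) = -1.
(-215/241) = -1, so 241 is inert.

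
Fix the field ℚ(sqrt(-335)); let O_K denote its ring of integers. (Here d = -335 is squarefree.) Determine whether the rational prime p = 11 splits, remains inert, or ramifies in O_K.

d = -335 ≡ 1 (mod 4), so O_K = ℤ[(1+√-335)/2] and disc(K) = d = -335.
Since gcd(11, -335) = 1 the prime 11 does not ramify.
Legendre symbol by Euler's criterion: (-335/11) ≡ (-335)^5 ≡ 10 (mod 11), i.e. (-335/11) = -1.
(-335/11) = -1, so 11 is inert.

11 remains inert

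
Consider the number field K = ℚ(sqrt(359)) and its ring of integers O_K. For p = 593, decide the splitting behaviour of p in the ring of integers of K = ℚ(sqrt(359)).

Since 359 ≢ 1 mod 4, the ring of integers is ℤ[√359] with discriminant 4·359 = 1436.
Since gcd(593, 1436) = 1 the prime 593 does not ramify.
Compute (359/593) via Euler: 359^((593-1)/2) mod 593 = 592, so (359/593) = -1.
Legendre symbol -1 ⇒ 593 is inert.

remains prime (inert)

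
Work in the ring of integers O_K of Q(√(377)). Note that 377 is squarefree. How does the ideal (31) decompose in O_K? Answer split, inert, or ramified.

d = 377 ≡ 1 (mod 4), so O_K = ℤ[(1+√377)/2] and disc(K) = d = 377.
31 ∤ 377, so 31 is unramified.
Legendre symbol by Euler's criterion: (377/31) ≡ 377^15 ≡ 1 (mod 31), i.e. (377/31) = 1.
Legendre symbol 1 ⇒ 31 is split.

split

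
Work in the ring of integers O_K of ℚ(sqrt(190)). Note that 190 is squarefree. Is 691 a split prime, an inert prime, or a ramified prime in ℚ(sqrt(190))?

d = 190 ≡ 2 (mod 4), so O_K = ℤ[√190] and disc(K) = 4d = 760.
691 ∤ 760, so 691 is unramified.
Compute (190/691) via Euler: 190^((691-1)/2) mod 691 = 1, so (190/691) = 1.
d is a quadratic residue mod p, hence 691 splits in O_K.

split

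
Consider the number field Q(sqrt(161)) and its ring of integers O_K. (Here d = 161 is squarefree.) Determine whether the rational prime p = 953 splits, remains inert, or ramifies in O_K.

Since 161 ≡ 1 mod 4, the ring of integers is ℤ[(1+√161)/2] with discriminant 161.
953 ∤ 161, so 953 is unramified.
Legendre symbol by Euler's criterion: (161/953) ≡ 161^476 ≡ 952 (mod 953), i.e. (161/953) = -1.
d is a non-residue mod p, hence 953 remains inert in O_K.

inert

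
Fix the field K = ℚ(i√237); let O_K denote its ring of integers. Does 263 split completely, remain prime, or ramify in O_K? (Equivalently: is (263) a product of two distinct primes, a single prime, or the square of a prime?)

split — (263) = 𝔭₁𝔭₂ with 𝔭₁ ≠ 𝔭₂

d = -237 ≡ 3 (mod 4), so O_K = ℤ[√-237] and disc(K) = 4d = -948.
263 ∤ -948, so 263 is unramified.
Legendre symbol by Euler's criterion: (-237/263) ≡ (-237)^131 ≡ 1 (mod 263), i.e. (-237/263) = 1.
Legendre symbol 1 ⇒ 263 is split.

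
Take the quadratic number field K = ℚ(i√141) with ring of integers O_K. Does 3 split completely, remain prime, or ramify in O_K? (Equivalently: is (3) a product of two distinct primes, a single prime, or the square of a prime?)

-141 mod 4 = 3, hence disc K = 4·(-141) = -564 and O_K = ℤ[√-141].
3 divides disc(K) = -564, so 3 ramifies.

ramifies in O_K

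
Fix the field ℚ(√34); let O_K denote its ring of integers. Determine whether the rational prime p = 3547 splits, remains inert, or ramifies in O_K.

split — (3547) = 𝔭₁𝔭₂ with 𝔭₁ ≠ 𝔭₂

34 mod 4 = 2, hence disc K = 4·34 = 136 and O_K = ℤ[√34].
3547 ∤ 136, so 3547 is unramified.
(34/3547) = 34^1773 mod 3547 = 1, giving Legendre symbol 1.
(34/3547) = 1, so 3547 splits.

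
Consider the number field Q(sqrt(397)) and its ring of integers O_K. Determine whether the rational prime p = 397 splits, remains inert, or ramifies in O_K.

ramifies in O_K

397 mod 4 = 1, hence disc K = 397 and O_K = ℤ[(1+√397)/2].
397 divides disc(K) = 397, so 397 ramifies.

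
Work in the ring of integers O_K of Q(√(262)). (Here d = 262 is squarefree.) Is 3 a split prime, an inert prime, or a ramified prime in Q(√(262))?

Since 262 ≢ 1 mod 4, the ring of integers is ℤ[√262] with discriminant 4·262 = 1048.
3 ∤ 1048, so 3 is unramified.
(262/3) = 1^1 mod 3 = 1, giving Legendre symbol 1.
(262/3) = 1, so 3 splits.

p splits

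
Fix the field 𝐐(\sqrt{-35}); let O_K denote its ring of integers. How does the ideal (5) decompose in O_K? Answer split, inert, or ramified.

ramifies in O_K

d = -35 ≡ 1 (mod 4), so O_K = ℤ[(1+√-35)/2] and disc(K) = d = -35.
disc(K) = -35 = 5·(-7), so p = 5 is ramified.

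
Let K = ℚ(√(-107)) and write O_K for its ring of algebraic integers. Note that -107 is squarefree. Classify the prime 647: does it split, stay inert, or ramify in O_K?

d = -107 ≡ 1 (mod 4), so O_K = ℤ[(1+√-107)/2] and disc(K) = d = -107.
Since gcd(647, -107) = 1 the prime 647 does not ramify.
Euler's criterion: (-107)^323 mod 647 = 646. Thus (-107|647) = -1.
Legendre symbol -1 ⇒ 647 is inert.

remains prime (inert)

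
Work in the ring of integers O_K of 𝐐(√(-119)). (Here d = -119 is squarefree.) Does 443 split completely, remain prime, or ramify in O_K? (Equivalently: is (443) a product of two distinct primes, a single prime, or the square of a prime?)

p splits

d = -119 ≡ 1 (mod 4), so O_K = ℤ[(1+√-119)/2] and disc(K) = d = -119.
disc(K) = -119 is not divisible by 443; 443 is unramified.
Compute (-119/443) via Euler: 324^((443-1)/2) mod 443 = 1, so (-119/443) = 1.
d is a quadratic residue mod p, hence 443 splits in O_K.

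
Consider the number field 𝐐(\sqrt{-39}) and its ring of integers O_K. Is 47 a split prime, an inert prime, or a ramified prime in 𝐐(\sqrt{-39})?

-39 mod 4 = 1, hence disc K = -39 and O_K = ℤ[(1+√-39)/2].
disc(K) = -39 is not divisible by 47; 47 is unramified.
Compute (-39/47) via Euler: 8^((47-1)/2) mod 47 = 1, so (-39/47) = 1.
Legendre symbol 1 ⇒ 47 is split.

splits completely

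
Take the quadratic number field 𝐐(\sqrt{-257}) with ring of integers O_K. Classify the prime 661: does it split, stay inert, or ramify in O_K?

Since -257 ≢ 1 mod 4, the ring of integers is ℤ[√-257] with discriminant 4·(-257) = -1028.
Since gcd(661, -1028) = 1 the prime 661 does not ramify.
(-257/661) = 404^330 mod 661 = 660, giving Legendre symbol -1.
d is a non-residue mod p, hence 661 remains inert in O_K.

remains prime (inert)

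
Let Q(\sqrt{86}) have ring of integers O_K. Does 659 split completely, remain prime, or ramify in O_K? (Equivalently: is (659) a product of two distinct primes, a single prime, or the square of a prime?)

Since 86 ≢ 1 mod 4, the ring of integers is ℤ[√86] with discriminant 4·86 = 344.
659 ∤ 344, so 659 is unramified.
(86/659) = 86^329 mod 659 = 1, giving Legendre symbol 1.
(86/659) = 1, so 659 splits.

split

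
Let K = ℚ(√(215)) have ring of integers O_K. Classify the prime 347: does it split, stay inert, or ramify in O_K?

Since 215 ≢ 1 mod 4, the ring of integers is ℤ[√215] with discriminant 4·215 = 860.
Since gcd(347, 860) = 1 the prime 347 does not ramify.
Legendre symbol by Euler's criterion: (215/347) ≡ 215^173 ≡ 346 (mod 347), i.e. (215/347) = -1.
d is a non-residue mod p, hence 347 remains inert in O_K.

inert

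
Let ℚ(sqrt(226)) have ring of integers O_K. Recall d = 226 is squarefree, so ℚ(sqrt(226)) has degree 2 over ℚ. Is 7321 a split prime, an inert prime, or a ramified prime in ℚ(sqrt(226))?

7321 remains inert

Since 226 ≢ 1 mod 4, the ring of integers is ℤ[√226] with discriminant 4·226 = 904.
Since gcd(7321, 904) = 1 the prime 7321 does not ramify.
Euler's criterion: 226^3660 mod 7321 = 7320. Thus (226|7321) = -1.
Legendre symbol -1 ⇒ 7321 is inert.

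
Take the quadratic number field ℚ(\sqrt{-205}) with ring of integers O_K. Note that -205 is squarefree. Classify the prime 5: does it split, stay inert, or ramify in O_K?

p ramifies

d = -205 ≡ 3 (mod 4), so O_K = ℤ[√-205] and disc(K) = 4d = -820.
Ramification test: 5 | -820. The prime 5 ramifies in K.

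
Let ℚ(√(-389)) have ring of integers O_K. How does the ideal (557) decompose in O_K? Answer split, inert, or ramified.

Since -389 ≢ 1 mod 4, the ring of integers is ℤ[√-389] with discriminant 4·(-389) = -1556.
Since gcd(557, -1556) = 1 the prime 557 does not ramify.
Legendre symbol by Euler's criterion: (-389/557) ≡ (-389)^278 ≡ 1 (mod 557), i.e. (-389/557) = 1.
d is a quadratic residue mod p, hence 557 splits in O_K.

splits completely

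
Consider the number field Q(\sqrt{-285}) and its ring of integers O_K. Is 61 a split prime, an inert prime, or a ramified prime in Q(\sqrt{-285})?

d = -285 ≡ 3 (mod 4), so O_K = ℤ[√-285] and disc(K) = 4d = -1140.
61 ∤ -1140, so 61 is unramified.
Compute (-285/61) via Euler: 20^((61-1)/2) mod 61 = 1, so (-285/61) = 1.
Legendre symbol 1 ⇒ 61 is split.

split — (61) = 𝔭₁𝔭₂ with 𝔭₁ ≠ 𝔭₂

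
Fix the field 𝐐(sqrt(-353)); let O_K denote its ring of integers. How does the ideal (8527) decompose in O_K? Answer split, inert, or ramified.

8527 splits in O_K

d = -353 ≡ 3 (mod 4), so O_K = ℤ[√-353] and disc(K) = 4d = -1412.
disc(K) = -1412 is not divisible by 8527; 8527 is unramified.
Compute (-353/8527) via Euler: 8174^((8527-1)/2) mod 8527 = 1, so (-353/8527) = 1.
(-353/8527) = 1, so 8527 splits.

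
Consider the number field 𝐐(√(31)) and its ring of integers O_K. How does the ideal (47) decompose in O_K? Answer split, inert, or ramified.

31 mod 4 = 3, hence disc K = 4·31 = 124 and O_K = ℤ[√31].
Since gcd(47, 124) = 1 the prime 47 does not ramify.
Euler's criterion: 31^23 mod 47 = 46. Thus (31|47) = -1.
Legendre symbol -1 ⇒ 47 is inert.

inert — (47) stays prime in O_K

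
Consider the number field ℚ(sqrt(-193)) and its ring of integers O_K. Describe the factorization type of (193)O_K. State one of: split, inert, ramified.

d = -193 ≡ 3 (mod 4), so O_K = ℤ[√-193] and disc(K) = 4d = -772.
Ramification test: 193 | -772. The prime 193 ramifies in K.

p ramifies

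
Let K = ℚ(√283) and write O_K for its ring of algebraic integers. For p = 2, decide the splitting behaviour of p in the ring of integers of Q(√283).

Since 283 ≢ 1 mod 4, the ring of integers is ℤ[√283] with discriminant 4·283 = 1132.
disc(K) = 1132 = 2·566, so p = 2 is ramified.

ramified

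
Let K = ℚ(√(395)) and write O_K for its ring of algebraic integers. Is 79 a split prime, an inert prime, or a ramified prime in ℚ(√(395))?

79 is ramified

395 mod 4 = 3, hence disc K = 4·395 = 1580 and O_K = ℤ[√395].
79 divides disc(K) = 1580, so 79 ramifies.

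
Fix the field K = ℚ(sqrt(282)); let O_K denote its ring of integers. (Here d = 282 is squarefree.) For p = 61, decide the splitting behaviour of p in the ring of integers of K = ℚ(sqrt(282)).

Since 282 ≢ 1 mod 4, the ring of integers is ℤ[√282] with discriminant 4·282 = 1128.
61 ∤ 1128, so 61 is unramified.
Legendre symbol by Euler's criterion: (282/61) ≡ 282^30 ≡ 60 (mod 61), i.e. (282/61) = -1.
d is a non-residue mod p, hence 61 remains inert in O_K.

61 remains inert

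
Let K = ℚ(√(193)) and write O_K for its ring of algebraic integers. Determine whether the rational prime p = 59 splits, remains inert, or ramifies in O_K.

split — (59) = 𝔭₁𝔭₂ with 𝔭₁ ≠ 𝔭₂

d = 193 ≡ 1 (mod 4), so O_K = ℤ[(1+√193)/2] and disc(K) = d = 193.
Since gcd(59, 193) = 1 the prime 59 does not ramify.
Euler's criterion: 193^29 mod 59 = 1. Thus (193|59) = 1.
Legendre symbol 1 ⇒ 59 is split.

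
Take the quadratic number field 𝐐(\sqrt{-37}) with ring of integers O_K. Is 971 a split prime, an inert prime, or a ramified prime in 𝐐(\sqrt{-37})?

Since -37 ≢ 1 mod 4, the ring of integers is ℤ[√-37] with discriminant 4·(-37) = -148.
disc(K) = -148 is not divisible by 971; 971 is unramified.
(-37/971) = 934^485 mod 971 = 970, giving Legendre symbol -1.
Legendre symbol -1 ⇒ 971 is inert.

971 remains inert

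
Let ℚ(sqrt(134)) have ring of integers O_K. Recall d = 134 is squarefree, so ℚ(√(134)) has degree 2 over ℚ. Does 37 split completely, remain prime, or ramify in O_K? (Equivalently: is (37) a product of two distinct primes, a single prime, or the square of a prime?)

inert — (37) stays prime in O_K

134 mod 4 = 2, hence disc K = 4·134 = 536 and O_K = ℤ[√134].
Since gcd(37, 536) = 1 the prime 37 does not ramify.
(134/37) = 23^18 mod 37 = 36, giving Legendre symbol -1.
(134/37) = -1, so 37 is inert.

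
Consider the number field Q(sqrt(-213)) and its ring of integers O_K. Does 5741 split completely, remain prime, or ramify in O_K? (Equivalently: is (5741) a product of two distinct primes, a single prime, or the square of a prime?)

Since -213 ≢ 1 mod 4, the ring of integers is ℤ[√-213] with discriminant 4·(-213) = -852.
Since gcd(5741, -852) = 1 the prime 5741 does not ramify.
Legendre symbol by Euler's criterion: (-213/5741) ≡ (-213)^2870 ≡ 1 (mod 5741), i.e. (-213/5741) = 1.
Legendre symbol 1 ⇒ 5741 is split.

5741 splits in O_K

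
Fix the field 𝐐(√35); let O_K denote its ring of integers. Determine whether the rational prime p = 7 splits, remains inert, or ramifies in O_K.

ramified — (7) = 𝔭²

Since 35 ≢ 1 mod 4, the ring of integers is ℤ[√35] with discriminant 4·35 = 140.
7 divides disc(K) = 140, so 7 ramifies.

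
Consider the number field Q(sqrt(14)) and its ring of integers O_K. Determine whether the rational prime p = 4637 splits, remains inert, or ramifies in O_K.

p splits

Since 14 ≢ 1 mod 4, the ring of integers is ℤ[√14] with discriminant 4·14 = 56.
Since gcd(4637, 56) = 1 the prime 4637 does not ramify.
Legendre symbol by Euler's criterion: (14/4637) ≡ 14^2318 ≡ 1 (mod 4637), i.e. (14/4637) = 1.
d is a quadratic residue mod p, hence 4637 splits in O_K.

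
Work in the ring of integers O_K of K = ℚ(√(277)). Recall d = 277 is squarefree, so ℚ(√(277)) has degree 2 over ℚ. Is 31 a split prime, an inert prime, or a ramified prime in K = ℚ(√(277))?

inert — (31) stays prime in O_K

d = 277 ≡ 1 (mod 4), so O_K = ℤ[(1+√277)/2] and disc(K) = d = 277.
Since gcd(31, 277) = 1 the prime 31 does not ramify.
Euler's criterion: 277^15 mod 31 = 30. Thus (277|31) = -1.
Legendre symbol -1 ⇒ 31 is inert.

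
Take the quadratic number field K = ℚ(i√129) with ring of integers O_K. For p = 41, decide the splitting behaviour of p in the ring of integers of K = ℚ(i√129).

p is inert

d = -129 ≡ 3 (mod 4), so O_K = ℤ[√-129] and disc(K) = 4d = -516.
Since gcd(41, -516) = 1 the prime 41 does not ramify.
(-129/41) = 35^20 mod 41 = 40, giving Legendre symbol -1.
d is a non-residue mod p, hence 41 remains inert in O_K.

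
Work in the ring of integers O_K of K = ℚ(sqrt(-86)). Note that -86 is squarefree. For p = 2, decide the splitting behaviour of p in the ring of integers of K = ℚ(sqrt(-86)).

2 is ramified

-86 mod 4 = 2, hence disc K = 4·(-86) = -344 and O_K = ℤ[√-86].
2 divides disc(K) = -344, so 2 ramifies.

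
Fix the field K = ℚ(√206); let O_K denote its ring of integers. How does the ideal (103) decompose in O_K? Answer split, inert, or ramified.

ramifies in O_K

206 mod 4 = 2, hence disc K = 4·206 = 824 and O_K = ℤ[√206].
Ramification test: 103 | 824. The prime 103 ramifies in K.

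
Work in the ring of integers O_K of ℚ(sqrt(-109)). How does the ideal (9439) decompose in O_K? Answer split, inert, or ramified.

d = -109 ≡ 3 (mod 4), so O_K = ℤ[√-109] and disc(K) = 4d = -436.
disc(K) = -436 is not divisible by 9439; 9439 is unramified.
(-109/9439) = 9330^4719 mod 9439 = 1, giving Legendre symbol 1.
(-109/9439) = 1, so 9439 splits.

split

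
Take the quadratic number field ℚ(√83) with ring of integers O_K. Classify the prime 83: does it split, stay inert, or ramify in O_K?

d = 83 ≡ 3 (mod 4), so O_K = ℤ[√83] and disc(K) = 4d = 332.
83 divides disc(K) = 332, so 83 ramifies.

p ramifies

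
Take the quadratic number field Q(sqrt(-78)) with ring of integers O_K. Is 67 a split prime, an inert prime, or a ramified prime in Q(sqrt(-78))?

p splits

d = -78 ≡ 2 (mod 4), so O_K = ℤ[√-78] and disc(K) = 4d = -312.
disc(K) = -312 is not divisible by 67; 67 is unramified.
Compute (-78/67) via Euler: 56^((67-1)/2) mod 67 = 1, so (-78/67) = 1.
Legendre symbol 1 ⇒ 67 is split.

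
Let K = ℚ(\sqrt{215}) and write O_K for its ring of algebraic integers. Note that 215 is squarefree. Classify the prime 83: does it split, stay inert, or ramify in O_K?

83 splits in O_K

Since 215 ≢ 1 mod 4, the ring of integers is ℤ[√215] with discriminant 4·215 = 860.
disc(K) = 860 is not divisible by 83; 83 is unramified.
Compute (215/83) via Euler: 49^((83-1)/2) mod 83 = 1, so (215/83) = 1.
Legendre symbol 1 ⇒ 83 is split.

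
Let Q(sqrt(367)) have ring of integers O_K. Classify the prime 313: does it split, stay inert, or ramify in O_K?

split — (313) = 𝔭₁𝔭₂ with 𝔭₁ ≠ 𝔭₂

Since 367 ≢ 1 mod 4, the ring of integers is ℤ[√367] with discriminant 4·367 = 1468.
Since gcd(313, 1468) = 1 the prime 313 does not ramify.
Legendre symbol by Euler's criterion: (367/313) ≡ 367^156 ≡ 1 (mod 313), i.e. (367/313) = 1.
Legendre symbol 1 ⇒ 313 is split.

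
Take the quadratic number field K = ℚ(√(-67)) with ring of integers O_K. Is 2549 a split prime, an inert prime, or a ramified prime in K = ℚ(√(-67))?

Since -67 ≡ 1 mod 4, the ring of integers is ℤ[(1+√-67)/2] with discriminant -67.
2549 ∤ -67, so 2549 is unramified.
(-67/2549) = 2482^1274 mod 2549 = 2548, giving Legendre symbol -1.
d is a non-residue mod p, hence 2549 remains inert in O_K.

2549 remains inert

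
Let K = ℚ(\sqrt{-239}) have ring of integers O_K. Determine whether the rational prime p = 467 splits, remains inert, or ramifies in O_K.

467 remains inert

Since -239 ≡ 1 mod 4, the ring of integers is ℤ[(1+√-239)/2] with discriminant -239.
Since gcd(467, -239) = 1 the prime 467 does not ramify.
Legendre symbol by Euler's criterion: (-239/467) ≡ (-239)^233 ≡ 466 (mod 467), i.e. (-239/467) = -1.
(-239/467) = -1, so 467 is inert.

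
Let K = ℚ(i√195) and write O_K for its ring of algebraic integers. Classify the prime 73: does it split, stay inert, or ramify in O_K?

Since -195 ≡ 1 mod 4, the ring of integers is ℤ[(1+√-195)/2] with discriminant -195.
disc(K) = -195 is not divisible by 73; 73 is unramified.
Compute (-195/73) via Euler: 24^((73-1)/2) mod 73 = 1, so (-195/73) = 1.
Legendre symbol 1 ⇒ 73 is split.

split — (73) = 𝔭₁𝔭₂ with 𝔭₁ ≠ 𝔭₂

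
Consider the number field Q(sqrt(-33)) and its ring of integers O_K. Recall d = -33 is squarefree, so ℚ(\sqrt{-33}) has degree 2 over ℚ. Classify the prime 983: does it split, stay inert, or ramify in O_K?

Since -33 ≢ 1 mod 4, the ring of integers is ℤ[√-33] with discriminant 4·(-33) = -132.
Since gcd(983, -132) = 1 the prime 983 does not ramify.
Euler's criterion: (-33)^491 mod 983 = 1. Thus (-33|983) = 1.
d is a quadratic residue mod p, hence 983 splits in O_K.

p splits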